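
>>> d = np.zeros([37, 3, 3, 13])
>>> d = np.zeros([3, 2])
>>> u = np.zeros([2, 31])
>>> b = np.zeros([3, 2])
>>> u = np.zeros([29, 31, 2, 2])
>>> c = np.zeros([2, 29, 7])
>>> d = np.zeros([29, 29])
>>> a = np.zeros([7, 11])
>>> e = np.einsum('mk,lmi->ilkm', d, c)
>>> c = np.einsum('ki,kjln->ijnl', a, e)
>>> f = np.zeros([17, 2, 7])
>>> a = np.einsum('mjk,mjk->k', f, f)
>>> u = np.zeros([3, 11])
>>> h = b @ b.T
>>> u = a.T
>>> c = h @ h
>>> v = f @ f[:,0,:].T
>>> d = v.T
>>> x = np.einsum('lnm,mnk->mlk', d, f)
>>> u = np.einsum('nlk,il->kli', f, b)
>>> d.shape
(17, 2, 17)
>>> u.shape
(7, 2, 3)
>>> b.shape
(3, 2)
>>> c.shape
(3, 3)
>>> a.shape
(7,)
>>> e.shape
(7, 2, 29, 29)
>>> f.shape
(17, 2, 7)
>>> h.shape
(3, 3)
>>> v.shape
(17, 2, 17)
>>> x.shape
(17, 17, 7)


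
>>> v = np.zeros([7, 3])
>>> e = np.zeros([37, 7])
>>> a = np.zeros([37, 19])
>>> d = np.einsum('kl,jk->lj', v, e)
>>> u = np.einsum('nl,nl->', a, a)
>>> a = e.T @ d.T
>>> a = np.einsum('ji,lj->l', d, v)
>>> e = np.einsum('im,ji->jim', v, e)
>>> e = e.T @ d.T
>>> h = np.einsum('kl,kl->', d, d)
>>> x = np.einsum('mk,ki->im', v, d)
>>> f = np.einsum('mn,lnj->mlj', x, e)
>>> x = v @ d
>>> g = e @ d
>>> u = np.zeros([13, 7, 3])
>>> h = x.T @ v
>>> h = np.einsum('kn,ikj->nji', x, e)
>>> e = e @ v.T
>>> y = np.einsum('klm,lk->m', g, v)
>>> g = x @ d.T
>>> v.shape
(7, 3)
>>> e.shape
(3, 7, 7)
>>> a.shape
(7,)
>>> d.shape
(3, 37)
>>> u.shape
(13, 7, 3)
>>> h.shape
(37, 3, 3)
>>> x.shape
(7, 37)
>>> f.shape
(37, 3, 3)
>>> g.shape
(7, 3)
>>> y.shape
(37,)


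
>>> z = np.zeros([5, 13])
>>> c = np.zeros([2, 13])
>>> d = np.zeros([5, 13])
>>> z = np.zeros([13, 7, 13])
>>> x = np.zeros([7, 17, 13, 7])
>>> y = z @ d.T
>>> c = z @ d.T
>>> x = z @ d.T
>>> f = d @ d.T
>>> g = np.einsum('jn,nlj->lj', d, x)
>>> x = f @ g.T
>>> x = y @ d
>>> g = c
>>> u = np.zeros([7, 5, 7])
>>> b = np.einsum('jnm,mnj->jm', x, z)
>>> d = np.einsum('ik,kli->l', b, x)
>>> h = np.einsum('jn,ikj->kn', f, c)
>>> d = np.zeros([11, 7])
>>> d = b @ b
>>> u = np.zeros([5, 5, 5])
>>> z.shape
(13, 7, 13)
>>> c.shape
(13, 7, 5)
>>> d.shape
(13, 13)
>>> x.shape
(13, 7, 13)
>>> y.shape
(13, 7, 5)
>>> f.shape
(5, 5)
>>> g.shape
(13, 7, 5)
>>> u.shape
(5, 5, 5)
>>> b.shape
(13, 13)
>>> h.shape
(7, 5)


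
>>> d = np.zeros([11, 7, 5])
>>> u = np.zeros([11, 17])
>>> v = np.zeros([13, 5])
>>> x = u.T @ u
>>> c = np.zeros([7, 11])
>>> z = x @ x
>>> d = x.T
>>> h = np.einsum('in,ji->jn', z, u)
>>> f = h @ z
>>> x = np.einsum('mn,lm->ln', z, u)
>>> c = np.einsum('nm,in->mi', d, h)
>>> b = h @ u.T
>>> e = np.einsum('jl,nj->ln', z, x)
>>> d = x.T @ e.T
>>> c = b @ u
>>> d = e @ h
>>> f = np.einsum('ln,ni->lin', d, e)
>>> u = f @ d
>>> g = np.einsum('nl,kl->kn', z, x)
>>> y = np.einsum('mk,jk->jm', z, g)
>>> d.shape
(17, 17)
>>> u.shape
(17, 11, 17)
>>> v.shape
(13, 5)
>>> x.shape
(11, 17)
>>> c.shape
(11, 17)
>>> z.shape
(17, 17)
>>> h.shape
(11, 17)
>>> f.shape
(17, 11, 17)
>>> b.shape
(11, 11)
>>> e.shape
(17, 11)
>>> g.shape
(11, 17)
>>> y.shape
(11, 17)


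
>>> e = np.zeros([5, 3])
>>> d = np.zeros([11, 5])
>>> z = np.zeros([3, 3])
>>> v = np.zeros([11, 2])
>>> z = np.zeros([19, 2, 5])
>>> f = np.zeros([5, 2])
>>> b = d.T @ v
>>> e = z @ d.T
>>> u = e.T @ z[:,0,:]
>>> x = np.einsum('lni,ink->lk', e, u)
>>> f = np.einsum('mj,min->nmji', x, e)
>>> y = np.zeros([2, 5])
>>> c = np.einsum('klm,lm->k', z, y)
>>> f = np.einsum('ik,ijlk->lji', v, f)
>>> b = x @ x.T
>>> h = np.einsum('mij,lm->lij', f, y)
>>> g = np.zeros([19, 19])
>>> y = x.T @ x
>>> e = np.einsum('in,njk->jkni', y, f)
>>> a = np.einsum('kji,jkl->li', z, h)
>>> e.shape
(19, 11, 5, 5)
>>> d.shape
(11, 5)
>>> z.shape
(19, 2, 5)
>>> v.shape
(11, 2)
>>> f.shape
(5, 19, 11)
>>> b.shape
(19, 19)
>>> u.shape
(11, 2, 5)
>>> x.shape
(19, 5)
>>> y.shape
(5, 5)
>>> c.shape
(19,)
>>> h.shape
(2, 19, 11)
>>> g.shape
(19, 19)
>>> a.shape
(11, 5)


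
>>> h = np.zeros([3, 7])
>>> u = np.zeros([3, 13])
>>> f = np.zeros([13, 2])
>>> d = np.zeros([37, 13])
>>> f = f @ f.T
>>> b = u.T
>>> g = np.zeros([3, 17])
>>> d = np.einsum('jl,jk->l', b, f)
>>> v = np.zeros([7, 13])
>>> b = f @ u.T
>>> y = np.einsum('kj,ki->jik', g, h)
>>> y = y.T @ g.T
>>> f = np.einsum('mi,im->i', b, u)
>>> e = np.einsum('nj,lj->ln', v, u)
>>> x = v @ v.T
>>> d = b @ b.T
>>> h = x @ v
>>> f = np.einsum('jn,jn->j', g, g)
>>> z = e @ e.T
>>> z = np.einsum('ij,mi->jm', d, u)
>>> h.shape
(7, 13)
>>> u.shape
(3, 13)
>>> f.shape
(3,)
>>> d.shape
(13, 13)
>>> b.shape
(13, 3)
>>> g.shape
(3, 17)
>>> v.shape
(7, 13)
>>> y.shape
(3, 7, 3)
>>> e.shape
(3, 7)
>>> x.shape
(7, 7)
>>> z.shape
(13, 3)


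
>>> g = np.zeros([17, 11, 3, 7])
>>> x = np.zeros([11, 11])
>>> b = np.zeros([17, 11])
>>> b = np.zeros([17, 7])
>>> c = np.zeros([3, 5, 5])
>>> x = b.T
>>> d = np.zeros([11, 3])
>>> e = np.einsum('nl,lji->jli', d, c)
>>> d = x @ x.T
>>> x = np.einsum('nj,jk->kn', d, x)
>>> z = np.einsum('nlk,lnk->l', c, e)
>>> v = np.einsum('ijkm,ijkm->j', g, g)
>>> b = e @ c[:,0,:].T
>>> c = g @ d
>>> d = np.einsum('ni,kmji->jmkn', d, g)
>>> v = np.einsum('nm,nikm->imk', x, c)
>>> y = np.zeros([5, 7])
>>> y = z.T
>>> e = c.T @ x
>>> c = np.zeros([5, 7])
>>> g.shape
(17, 11, 3, 7)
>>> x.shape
(17, 7)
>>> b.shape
(5, 3, 3)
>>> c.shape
(5, 7)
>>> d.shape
(3, 11, 17, 7)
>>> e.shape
(7, 3, 11, 7)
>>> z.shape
(5,)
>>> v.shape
(11, 7, 3)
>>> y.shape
(5,)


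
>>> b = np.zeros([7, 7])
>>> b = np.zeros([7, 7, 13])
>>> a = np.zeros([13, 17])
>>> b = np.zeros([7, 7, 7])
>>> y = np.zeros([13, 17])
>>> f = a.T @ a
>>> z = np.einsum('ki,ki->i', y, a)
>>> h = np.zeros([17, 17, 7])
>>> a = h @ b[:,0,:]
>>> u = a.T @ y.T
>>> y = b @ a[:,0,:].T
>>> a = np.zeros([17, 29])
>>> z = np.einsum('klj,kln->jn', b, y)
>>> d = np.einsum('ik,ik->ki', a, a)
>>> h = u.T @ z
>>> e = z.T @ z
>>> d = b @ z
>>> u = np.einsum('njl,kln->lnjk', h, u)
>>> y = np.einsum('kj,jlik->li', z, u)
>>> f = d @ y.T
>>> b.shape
(7, 7, 7)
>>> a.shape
(17, 29)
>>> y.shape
(13, 17)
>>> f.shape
(7, 7, 13)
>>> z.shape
(7, 17)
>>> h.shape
(13, 17, 17)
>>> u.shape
(17, 13, 17, 7)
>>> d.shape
(7, 7, 17)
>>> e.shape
(17, 17)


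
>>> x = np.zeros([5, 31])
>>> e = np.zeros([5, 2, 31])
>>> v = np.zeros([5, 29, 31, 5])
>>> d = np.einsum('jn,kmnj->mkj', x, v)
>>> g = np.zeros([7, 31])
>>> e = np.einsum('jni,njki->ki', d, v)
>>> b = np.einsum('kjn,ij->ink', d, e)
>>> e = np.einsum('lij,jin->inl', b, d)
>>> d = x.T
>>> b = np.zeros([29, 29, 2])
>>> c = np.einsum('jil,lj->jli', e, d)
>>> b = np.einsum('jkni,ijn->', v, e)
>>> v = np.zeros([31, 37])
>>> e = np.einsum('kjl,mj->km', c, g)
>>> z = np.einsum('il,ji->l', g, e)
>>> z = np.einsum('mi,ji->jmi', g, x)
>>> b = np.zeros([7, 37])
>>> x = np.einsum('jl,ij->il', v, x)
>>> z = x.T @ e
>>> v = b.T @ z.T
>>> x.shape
(5, 37)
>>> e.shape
(5, 7)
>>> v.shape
(37, 37)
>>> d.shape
(31, 5)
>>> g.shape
(7, 31)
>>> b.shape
(7, 37)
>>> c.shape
(5, 31, 5)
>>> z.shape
(37, 7)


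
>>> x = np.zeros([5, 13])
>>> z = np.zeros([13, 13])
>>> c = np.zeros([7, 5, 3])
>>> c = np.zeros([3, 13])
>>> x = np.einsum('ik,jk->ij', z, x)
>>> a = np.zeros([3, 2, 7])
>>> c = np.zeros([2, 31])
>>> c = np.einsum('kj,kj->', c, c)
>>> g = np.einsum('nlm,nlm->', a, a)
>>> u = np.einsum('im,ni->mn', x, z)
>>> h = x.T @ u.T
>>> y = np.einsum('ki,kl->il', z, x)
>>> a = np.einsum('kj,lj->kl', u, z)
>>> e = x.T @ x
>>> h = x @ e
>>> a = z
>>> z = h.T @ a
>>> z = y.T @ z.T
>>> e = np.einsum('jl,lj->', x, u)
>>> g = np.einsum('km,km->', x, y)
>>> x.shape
(13, 5)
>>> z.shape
(5, 5)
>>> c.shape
()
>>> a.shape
(13, 13)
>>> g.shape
()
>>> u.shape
(5, 13)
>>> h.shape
(13, 5)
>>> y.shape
(13, 5)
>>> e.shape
()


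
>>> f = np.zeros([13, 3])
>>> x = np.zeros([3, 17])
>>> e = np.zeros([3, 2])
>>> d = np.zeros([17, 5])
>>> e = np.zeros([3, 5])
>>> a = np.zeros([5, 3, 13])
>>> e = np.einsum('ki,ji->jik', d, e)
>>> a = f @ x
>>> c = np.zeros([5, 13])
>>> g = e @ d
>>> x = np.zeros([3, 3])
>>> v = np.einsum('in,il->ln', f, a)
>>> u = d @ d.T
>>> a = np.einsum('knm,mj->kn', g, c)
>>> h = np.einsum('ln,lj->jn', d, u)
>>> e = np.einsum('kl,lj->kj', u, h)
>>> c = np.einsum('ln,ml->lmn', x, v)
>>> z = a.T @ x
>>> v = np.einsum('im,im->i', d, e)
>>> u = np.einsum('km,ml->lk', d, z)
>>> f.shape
(13, 3)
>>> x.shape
(3, 3)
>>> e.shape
(17, 5)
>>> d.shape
(17, 5)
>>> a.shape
(3, 5)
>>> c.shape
(3, 17, 3)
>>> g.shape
(3, 5, 5)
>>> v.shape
(17,)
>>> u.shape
(3, 17)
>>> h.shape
(17, 5)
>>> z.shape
(5, 3)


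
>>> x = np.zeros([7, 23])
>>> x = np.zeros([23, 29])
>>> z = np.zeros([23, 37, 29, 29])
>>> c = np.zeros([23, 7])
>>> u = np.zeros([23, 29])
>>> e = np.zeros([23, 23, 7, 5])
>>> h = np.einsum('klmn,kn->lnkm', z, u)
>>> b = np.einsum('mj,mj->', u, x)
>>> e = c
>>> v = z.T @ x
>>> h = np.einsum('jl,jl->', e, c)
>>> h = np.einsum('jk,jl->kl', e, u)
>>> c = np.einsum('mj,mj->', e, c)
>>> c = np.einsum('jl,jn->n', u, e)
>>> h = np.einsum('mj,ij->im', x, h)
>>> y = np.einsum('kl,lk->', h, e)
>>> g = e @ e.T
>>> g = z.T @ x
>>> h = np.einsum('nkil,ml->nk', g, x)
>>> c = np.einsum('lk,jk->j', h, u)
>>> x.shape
(23, 29)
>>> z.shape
(23, 37, 29, 29)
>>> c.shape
(23,)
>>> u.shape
(23, 29)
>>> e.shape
(23, 7)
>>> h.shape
(29, 29)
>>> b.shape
()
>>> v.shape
(29, 29, 37, 29)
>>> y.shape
()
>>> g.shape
(29, 29, 37, 29)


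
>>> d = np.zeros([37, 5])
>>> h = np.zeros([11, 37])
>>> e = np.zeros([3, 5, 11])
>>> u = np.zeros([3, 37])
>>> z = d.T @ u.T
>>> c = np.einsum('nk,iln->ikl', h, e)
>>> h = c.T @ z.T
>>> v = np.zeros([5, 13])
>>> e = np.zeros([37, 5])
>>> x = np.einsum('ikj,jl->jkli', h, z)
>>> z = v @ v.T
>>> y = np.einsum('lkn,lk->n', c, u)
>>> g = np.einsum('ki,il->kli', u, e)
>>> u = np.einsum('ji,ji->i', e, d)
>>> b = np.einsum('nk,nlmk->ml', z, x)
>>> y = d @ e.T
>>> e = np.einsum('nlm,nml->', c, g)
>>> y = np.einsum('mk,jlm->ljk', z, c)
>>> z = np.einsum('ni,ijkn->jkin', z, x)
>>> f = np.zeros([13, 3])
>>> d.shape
(37, 5)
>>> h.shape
(5, 37, 5)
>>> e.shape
()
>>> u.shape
(5,)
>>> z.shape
(37, 3, 5, 5)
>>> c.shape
(3, 37, 5)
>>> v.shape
(5, 13)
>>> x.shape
(5, 37, 3, 5)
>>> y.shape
(37, 3, 5)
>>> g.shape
(3, 5, 37)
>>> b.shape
(3, 37)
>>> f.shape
(13, 3)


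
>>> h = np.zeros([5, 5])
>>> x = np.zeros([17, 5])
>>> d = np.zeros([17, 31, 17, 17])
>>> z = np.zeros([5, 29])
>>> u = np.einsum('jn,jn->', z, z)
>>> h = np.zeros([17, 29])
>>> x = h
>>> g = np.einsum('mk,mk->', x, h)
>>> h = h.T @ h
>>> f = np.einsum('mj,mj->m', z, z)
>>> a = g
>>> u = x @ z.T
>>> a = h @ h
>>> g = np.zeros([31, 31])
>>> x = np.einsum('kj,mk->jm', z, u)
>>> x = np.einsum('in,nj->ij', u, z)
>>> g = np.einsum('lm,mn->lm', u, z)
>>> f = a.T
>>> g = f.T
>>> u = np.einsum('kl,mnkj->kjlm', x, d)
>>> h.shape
(29, 29)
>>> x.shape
(17, 29)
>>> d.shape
(17, 31, 17, 17)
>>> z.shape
(5, 29)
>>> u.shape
(17, 17, 29, 17)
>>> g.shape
(29, 29)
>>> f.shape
(29, 29)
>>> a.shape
(29, 29)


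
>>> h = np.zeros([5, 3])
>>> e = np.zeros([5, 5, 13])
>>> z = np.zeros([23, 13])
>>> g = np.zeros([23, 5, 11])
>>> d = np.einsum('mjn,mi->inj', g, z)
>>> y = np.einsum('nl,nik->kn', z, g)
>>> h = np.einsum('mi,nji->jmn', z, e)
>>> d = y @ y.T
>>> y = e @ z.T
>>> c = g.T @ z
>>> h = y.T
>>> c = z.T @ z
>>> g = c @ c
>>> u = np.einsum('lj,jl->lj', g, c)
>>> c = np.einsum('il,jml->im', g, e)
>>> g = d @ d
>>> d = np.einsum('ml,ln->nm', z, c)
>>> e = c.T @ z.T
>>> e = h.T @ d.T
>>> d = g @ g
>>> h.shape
(23, 5, 5)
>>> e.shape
(5, 5, 5)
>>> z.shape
(23, 13)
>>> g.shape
(11, 11)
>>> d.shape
(11, 11)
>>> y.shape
(5, 5, 23)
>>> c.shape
(13, 5)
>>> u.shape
(13, 13)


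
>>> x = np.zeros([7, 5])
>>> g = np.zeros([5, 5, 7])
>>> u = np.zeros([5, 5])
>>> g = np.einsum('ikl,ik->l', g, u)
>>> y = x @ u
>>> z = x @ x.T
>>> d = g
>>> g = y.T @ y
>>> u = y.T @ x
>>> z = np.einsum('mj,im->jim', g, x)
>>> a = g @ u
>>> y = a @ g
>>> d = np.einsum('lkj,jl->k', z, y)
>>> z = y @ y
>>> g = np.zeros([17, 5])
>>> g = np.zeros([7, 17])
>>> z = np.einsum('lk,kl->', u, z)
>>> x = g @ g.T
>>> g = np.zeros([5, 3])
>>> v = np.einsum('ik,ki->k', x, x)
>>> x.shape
(7, 7)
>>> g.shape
(5, 3)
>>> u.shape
(5, 5)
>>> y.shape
(5, 5)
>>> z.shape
()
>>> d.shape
(7,)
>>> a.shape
(5, 5)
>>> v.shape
(7,)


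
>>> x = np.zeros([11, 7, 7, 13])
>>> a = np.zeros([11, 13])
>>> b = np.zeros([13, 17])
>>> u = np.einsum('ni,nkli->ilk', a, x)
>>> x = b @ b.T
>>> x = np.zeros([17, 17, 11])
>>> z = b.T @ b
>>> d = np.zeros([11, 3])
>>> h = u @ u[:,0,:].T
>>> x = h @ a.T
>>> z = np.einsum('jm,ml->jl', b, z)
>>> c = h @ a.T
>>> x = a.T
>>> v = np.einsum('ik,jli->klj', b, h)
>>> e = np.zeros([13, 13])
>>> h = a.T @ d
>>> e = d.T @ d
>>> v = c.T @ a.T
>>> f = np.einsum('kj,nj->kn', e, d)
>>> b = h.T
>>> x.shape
(13, 11)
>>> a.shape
(11, 13)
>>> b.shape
(3, 13)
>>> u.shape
(13, 7, 7)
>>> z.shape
(13, 17)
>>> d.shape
(11, 3)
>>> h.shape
(13, 3)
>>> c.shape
(13, 7, 11)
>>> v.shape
(11, 7, 11)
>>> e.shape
(3, 3)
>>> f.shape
(3, 11)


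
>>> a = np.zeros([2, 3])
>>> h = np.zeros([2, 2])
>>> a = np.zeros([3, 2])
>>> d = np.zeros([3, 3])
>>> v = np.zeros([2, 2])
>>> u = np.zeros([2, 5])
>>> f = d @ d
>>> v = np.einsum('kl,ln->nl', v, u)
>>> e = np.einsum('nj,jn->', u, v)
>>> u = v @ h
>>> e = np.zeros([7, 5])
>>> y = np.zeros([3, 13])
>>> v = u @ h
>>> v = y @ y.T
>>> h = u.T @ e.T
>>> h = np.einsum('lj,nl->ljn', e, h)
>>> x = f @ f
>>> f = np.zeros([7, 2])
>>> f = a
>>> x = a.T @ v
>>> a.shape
(3, 2)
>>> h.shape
(7, 5, 2)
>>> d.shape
(3, 3)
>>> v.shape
(3, 3)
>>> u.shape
(5, 2)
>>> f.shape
(3, 2)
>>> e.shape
(7, 5)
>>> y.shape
(3, 13)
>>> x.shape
(2, 3)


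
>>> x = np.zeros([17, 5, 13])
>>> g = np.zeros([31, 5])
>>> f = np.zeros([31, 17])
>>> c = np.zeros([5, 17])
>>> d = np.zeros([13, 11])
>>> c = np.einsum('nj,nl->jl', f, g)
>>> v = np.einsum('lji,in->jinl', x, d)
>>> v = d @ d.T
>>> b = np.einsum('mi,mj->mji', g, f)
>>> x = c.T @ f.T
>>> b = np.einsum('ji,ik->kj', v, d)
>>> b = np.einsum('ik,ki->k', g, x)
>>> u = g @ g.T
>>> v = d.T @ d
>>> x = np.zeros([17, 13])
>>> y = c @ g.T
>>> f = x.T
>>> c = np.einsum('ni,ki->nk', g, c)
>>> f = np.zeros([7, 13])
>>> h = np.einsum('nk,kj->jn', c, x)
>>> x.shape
(17, 13)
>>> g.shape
(31, 5)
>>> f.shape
(7, 13)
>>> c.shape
(31, 17)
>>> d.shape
(13, 11)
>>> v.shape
(11, 11)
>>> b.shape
(5,)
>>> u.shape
(31, 31)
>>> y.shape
(17, 31)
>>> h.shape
(13, 31)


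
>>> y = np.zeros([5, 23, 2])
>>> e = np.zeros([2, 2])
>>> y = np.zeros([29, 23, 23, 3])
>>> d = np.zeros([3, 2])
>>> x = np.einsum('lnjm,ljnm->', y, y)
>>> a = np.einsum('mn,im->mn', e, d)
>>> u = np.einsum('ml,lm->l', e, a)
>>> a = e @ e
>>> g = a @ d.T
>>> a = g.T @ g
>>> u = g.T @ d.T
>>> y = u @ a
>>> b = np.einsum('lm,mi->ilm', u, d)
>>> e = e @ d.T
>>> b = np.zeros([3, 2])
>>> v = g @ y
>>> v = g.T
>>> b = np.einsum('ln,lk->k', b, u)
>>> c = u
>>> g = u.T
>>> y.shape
(3, 3)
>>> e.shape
(2, 3)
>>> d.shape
(3, 2)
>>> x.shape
()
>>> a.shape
(3, 3)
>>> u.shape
(3, 3)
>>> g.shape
(3, 3)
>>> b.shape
(3,)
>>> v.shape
(3, 2)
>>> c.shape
(3, 3)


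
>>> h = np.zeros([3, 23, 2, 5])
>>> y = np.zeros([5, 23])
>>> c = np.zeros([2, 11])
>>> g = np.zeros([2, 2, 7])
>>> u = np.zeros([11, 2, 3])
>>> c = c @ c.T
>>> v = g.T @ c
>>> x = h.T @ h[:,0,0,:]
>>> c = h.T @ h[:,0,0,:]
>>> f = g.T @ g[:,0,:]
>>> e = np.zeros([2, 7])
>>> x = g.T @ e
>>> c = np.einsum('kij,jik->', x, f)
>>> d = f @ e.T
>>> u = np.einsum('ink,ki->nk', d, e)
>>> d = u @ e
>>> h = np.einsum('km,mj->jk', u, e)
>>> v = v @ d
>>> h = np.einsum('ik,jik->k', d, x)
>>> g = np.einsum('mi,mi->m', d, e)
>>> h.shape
(7,)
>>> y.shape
(5, 23)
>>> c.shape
()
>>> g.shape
(2,)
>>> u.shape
(2, 2)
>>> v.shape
(7, 2, 7)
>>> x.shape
(7, 2, 7)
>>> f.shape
(7, 2, 7)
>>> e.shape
(2, 7)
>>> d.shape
(2, 7)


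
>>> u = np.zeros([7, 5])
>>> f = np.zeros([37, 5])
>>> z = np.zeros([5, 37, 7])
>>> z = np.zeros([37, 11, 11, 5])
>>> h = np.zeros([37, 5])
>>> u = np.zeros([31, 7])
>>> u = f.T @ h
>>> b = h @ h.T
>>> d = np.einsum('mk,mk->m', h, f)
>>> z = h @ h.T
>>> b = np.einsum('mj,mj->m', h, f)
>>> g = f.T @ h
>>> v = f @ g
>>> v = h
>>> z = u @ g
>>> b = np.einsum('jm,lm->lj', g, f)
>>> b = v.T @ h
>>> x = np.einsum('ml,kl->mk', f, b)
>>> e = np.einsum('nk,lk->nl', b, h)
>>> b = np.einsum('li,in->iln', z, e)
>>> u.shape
(5, 5)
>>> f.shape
(37, 5)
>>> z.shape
(5, 5)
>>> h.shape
(37, 5)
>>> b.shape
(5, 5, 37)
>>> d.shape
(37,)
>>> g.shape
(5, 5)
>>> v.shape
(37, 5)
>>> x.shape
(37, 5)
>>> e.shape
(5, 37)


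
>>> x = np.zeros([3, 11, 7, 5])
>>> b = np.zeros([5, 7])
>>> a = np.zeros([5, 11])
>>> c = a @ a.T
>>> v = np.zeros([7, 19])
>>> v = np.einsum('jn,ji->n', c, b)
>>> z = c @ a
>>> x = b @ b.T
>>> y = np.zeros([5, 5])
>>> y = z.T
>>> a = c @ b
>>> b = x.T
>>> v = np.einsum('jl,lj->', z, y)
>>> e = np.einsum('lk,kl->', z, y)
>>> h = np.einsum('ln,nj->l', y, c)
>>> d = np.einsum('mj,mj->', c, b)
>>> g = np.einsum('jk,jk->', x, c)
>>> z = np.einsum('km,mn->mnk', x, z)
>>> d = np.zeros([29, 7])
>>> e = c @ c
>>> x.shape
(5, 5)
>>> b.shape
(5, 5)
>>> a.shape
(5, 7)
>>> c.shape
(5, 5)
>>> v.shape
()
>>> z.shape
(5, 11, 5)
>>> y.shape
(11, 5)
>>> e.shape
(5, 5)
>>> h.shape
(11,)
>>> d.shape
(29, 7)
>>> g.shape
()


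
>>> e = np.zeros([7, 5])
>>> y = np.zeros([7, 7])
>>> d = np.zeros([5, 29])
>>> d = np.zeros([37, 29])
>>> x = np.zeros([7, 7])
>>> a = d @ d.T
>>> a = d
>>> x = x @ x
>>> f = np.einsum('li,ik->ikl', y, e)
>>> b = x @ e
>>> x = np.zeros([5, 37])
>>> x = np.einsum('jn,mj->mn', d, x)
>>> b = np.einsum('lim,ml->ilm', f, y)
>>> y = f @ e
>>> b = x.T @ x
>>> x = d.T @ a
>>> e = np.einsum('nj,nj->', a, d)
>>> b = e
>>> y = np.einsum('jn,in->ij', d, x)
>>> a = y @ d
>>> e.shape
()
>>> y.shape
(29, 37)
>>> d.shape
(37, 29)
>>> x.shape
(29, 29)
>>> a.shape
(29, 29)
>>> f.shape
(7, 5, 7)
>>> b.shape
()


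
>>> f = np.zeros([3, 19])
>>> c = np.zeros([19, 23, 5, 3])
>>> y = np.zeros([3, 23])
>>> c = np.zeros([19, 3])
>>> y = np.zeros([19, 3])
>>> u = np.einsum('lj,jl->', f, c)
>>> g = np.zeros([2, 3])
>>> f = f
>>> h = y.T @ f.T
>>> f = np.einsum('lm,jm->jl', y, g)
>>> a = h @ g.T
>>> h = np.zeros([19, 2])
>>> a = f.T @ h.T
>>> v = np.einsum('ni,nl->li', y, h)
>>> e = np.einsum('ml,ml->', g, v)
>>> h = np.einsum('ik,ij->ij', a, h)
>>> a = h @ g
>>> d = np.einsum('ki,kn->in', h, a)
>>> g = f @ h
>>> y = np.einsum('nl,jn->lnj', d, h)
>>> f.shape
(2, 19)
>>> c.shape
(19, 3)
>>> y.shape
(3, 2, 19)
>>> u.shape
()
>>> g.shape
(2, 2)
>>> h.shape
(19, 2)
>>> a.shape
(19, 3)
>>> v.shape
(2, 3)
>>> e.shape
()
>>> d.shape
(2, 3)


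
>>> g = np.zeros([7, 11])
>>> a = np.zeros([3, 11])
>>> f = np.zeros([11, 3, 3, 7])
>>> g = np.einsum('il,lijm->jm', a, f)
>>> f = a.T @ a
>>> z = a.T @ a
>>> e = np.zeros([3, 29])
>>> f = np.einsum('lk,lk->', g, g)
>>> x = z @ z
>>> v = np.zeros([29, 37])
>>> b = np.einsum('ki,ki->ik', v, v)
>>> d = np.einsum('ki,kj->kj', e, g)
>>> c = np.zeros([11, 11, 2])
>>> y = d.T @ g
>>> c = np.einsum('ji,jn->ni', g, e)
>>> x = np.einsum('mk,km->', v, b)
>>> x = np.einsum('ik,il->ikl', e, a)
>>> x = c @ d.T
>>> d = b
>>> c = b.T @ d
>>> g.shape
(3, 7)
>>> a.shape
(3, 11)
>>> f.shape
()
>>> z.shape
(11, 11)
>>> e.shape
(3, 29)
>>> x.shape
(29, 3)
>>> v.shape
(29, 37)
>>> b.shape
(37, 29)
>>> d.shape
(37, 29)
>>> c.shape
(29, 29)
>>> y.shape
(7, 7)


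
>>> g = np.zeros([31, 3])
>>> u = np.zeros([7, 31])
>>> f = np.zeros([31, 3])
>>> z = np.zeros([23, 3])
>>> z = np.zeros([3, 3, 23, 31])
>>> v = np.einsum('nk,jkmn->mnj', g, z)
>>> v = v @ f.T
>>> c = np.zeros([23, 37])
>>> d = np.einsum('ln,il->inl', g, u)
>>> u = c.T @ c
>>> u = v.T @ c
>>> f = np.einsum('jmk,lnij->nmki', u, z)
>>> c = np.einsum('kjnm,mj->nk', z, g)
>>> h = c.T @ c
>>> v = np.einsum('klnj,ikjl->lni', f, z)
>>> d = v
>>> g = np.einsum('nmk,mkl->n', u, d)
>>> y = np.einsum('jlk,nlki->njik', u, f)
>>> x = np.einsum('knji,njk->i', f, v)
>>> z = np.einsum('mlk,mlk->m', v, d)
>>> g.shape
(31,)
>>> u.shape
(31, 31, 37)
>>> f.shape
(3, 31, 37, 23)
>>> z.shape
(31,)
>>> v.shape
(31, 37, 3)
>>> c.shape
(23, 3)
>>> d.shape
(31, 37, 3)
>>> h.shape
(3, 3)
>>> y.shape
(3, 31, 23, 37)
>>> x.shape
(23,)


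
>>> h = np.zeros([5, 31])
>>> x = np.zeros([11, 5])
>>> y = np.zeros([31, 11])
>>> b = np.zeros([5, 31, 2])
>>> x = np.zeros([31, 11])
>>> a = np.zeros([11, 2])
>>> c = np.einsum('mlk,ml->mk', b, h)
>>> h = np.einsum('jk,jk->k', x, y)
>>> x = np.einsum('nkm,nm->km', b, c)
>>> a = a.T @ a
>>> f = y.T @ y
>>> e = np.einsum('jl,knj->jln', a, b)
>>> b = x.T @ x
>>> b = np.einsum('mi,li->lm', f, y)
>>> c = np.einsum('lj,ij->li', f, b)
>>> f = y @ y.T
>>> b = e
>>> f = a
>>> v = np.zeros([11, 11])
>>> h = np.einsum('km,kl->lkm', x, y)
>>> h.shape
(11, 31, 2)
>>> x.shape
(31, 2)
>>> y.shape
(31, 11)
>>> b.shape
(2, 2, 31)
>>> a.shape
(2, 2)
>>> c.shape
(11, 31)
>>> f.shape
(2, 2)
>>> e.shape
(2, 2, 31)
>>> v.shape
(11, 11)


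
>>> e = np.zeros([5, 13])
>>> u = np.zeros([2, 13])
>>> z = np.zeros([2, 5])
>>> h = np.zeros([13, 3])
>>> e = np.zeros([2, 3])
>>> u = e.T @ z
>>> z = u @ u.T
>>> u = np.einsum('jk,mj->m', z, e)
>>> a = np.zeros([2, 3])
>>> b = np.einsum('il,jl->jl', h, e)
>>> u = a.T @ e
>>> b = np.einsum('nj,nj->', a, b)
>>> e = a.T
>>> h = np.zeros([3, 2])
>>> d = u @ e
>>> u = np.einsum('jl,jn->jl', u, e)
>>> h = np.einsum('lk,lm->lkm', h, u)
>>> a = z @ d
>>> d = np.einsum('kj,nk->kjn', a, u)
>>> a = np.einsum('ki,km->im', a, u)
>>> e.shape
(3, 2)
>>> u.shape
(3, 3)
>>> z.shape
(3, 3)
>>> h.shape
(3, 2, 3)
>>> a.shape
(2, 3)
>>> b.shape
()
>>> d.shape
(3, 2, 3)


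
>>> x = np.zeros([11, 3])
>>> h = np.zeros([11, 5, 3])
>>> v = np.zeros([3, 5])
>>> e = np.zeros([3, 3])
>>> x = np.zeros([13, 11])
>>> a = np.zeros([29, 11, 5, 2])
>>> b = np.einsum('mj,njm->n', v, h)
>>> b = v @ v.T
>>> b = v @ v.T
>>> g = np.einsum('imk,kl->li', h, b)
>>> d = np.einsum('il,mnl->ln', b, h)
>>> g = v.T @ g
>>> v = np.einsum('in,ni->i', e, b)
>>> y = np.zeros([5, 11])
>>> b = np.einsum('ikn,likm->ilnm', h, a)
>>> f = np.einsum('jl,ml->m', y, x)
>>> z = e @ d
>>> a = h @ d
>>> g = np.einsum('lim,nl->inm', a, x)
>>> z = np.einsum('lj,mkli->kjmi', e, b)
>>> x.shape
(13, 11)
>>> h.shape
(11, 5, 3)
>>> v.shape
(3,)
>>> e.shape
(3, 3)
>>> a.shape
(11, 5, 5)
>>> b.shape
(11, 29, 3, 2)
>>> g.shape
(5, 13, 5)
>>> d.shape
(3, 5)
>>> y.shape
(5, 11)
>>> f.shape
(13,)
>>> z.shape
(29, 3, 11, 2)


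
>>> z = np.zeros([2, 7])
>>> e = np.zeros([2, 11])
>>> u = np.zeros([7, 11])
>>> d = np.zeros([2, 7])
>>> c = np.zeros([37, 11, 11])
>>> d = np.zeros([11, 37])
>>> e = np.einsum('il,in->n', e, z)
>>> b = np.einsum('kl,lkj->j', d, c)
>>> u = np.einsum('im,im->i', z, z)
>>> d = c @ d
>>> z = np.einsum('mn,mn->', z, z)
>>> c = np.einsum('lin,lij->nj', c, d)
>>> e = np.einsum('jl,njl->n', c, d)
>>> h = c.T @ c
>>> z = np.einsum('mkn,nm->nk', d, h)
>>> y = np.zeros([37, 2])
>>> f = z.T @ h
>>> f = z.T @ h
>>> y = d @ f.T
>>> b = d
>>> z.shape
(37, 11)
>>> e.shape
(37,)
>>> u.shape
(2,)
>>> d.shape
(37, 11, 37)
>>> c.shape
(11, 37)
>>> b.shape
(37, 11, 37)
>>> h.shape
(37, 37)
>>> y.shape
(37, 11, 11)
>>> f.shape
(11, 37)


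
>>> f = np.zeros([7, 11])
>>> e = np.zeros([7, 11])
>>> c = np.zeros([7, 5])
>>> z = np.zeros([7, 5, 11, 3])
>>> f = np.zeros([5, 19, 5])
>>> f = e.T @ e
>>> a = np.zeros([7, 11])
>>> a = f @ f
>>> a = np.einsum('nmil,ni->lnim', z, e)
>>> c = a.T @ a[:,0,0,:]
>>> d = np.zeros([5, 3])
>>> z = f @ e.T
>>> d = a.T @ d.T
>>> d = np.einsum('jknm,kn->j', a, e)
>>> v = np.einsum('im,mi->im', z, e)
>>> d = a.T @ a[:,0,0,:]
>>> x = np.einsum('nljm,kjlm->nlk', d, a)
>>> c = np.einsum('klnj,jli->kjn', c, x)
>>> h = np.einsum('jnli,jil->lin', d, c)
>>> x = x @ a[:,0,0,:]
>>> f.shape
(11, 11)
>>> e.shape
(7, 11)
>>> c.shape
(5, 5, 7)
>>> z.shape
(11, 7)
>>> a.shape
(3, 7, 11, 5)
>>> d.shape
(5, 11, 7, 5)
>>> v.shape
(11, 7)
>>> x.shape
(5, 11, 5)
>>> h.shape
(7, 5, 11)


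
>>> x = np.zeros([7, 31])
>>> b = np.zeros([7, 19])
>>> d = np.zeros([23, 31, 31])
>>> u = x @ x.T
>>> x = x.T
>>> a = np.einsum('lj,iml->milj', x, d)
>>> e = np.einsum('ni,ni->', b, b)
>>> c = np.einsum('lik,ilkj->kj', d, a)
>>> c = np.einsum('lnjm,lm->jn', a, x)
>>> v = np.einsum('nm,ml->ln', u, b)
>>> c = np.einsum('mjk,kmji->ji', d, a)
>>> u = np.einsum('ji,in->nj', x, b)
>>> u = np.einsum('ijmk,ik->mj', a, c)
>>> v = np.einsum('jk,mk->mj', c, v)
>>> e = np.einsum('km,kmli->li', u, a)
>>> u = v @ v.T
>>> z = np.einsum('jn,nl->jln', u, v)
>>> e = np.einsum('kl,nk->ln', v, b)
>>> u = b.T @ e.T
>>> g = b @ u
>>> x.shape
(31, 7)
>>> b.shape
(7, 19)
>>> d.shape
(23, 31, 31)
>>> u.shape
(19, 31)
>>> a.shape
(31, 23, 31, 7)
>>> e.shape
(31, 7)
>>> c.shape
(31, 7)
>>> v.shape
(19, 31)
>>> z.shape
(19, 31, 19)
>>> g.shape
(7, 31)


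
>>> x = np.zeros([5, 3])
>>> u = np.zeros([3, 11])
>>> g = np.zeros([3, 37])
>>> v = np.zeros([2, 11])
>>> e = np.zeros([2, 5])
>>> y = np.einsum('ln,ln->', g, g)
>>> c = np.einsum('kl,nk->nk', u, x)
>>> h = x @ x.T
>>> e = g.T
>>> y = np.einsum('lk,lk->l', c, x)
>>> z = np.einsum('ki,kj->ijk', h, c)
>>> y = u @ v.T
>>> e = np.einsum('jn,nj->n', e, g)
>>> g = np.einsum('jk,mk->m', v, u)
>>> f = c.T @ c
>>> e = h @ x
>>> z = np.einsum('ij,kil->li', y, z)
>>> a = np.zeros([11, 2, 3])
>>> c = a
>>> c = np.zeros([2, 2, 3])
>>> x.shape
(5, 3)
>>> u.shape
(3, 11)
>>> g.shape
(3,)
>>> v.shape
(2, 11)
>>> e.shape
(5, 3)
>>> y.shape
(3, 2)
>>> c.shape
(2, 2, 3)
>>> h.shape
(5, 5)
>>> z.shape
(5, 3)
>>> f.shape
(3, 3)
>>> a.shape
(11, 2, 3)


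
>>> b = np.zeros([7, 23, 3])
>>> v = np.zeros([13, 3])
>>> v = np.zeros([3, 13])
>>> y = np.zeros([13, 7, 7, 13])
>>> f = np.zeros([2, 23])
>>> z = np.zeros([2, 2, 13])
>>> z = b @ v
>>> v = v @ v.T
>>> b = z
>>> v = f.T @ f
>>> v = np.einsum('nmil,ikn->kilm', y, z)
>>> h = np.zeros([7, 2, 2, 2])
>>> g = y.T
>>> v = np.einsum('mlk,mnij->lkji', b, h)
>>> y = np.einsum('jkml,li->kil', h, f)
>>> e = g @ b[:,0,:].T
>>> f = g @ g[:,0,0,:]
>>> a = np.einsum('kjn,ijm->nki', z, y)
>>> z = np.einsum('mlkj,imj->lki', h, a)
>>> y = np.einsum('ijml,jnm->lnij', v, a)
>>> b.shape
(7, 23, 13)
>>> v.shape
(23, 13, 2, 2)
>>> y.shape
(2, 7, 23, 13)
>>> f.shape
(13, 7, 7, 13)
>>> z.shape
(2, 2, 13)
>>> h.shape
(7, 2, 2, 2)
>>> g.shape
(13, 7, 7, 13)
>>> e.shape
(13, 7, 7, 7)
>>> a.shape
(13, 7, 2)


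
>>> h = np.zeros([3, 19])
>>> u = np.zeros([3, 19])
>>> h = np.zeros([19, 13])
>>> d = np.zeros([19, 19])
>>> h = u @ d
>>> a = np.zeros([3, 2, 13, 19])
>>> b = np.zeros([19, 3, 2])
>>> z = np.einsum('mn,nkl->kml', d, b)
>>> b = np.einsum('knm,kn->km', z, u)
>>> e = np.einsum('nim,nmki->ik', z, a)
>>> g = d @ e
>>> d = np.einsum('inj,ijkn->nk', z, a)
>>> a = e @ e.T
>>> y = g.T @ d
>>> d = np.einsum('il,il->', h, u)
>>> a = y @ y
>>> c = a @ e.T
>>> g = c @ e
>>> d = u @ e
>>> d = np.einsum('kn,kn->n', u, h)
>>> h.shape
(3, 19)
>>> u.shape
(3, 19)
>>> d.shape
(19,)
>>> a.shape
(13, 13)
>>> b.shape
(3, 2)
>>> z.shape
(3, 19, 2)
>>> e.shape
(19, 13)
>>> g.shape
(13, 13)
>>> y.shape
(13, 13)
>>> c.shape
(13, 19)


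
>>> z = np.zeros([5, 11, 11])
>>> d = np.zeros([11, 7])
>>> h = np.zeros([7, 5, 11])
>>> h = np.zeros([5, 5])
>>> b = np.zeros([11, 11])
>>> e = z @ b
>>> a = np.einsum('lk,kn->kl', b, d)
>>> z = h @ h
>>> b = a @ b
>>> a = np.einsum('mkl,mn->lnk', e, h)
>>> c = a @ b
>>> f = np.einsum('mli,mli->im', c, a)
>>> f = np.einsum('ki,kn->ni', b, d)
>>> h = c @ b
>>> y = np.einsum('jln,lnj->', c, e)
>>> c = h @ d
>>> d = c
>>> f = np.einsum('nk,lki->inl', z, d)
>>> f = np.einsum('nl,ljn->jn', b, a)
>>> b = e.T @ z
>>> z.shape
(5, 5)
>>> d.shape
(11, 5, 7)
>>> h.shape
(11, 5, 11)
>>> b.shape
(11, 11, 5)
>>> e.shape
(5, 11, 11)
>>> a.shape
(11, 5, 11)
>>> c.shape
(11, 5, 7)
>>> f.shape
(5, 11)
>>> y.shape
()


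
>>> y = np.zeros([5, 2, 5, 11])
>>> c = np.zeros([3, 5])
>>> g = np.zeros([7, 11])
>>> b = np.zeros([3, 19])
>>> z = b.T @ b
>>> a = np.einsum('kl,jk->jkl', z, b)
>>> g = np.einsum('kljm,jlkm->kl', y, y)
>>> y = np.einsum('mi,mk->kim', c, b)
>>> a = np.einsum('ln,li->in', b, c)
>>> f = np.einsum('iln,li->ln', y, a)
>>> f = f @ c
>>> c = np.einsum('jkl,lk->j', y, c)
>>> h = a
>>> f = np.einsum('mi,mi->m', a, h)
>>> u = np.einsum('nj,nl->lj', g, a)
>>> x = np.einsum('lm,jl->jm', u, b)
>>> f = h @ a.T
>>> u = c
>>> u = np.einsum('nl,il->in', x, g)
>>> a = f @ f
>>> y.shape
(19, 5, 3)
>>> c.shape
(19,)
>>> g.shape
(5, 2)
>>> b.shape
(3, 19)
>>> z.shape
(19, 19)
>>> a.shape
(5, 5)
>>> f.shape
(5, 5)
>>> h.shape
(5, 19)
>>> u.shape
(5, 3)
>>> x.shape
(3, 2)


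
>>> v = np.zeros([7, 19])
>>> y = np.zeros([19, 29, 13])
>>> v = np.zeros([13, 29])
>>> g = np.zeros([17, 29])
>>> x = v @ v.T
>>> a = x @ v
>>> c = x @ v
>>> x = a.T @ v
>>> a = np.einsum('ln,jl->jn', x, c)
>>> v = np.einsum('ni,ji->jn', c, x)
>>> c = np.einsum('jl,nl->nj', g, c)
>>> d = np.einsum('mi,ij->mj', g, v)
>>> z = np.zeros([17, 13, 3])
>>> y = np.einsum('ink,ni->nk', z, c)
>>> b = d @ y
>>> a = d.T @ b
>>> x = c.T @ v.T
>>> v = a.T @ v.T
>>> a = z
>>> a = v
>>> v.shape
(3, 29)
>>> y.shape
(13, 3)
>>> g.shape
(17, 29)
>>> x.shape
(17, 29)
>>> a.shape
(3, 29)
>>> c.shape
(13, 17)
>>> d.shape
(17, 13)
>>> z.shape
(17, 13, 3)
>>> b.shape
(17, 3)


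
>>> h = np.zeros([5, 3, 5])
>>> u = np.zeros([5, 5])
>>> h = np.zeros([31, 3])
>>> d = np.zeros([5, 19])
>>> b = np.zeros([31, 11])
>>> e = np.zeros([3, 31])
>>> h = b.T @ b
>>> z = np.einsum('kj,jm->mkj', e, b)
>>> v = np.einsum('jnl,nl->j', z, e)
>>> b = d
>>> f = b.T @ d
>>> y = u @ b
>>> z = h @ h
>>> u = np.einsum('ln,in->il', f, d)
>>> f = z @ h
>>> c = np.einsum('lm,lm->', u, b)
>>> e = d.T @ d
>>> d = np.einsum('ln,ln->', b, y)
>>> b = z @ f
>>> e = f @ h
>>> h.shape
(11, 11)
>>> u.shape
(5, 19)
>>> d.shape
()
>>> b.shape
(11, 11)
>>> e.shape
(11, 11)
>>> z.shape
(11, 11)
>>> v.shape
(11,)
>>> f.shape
(11, 11)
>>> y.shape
(5, 19)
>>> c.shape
()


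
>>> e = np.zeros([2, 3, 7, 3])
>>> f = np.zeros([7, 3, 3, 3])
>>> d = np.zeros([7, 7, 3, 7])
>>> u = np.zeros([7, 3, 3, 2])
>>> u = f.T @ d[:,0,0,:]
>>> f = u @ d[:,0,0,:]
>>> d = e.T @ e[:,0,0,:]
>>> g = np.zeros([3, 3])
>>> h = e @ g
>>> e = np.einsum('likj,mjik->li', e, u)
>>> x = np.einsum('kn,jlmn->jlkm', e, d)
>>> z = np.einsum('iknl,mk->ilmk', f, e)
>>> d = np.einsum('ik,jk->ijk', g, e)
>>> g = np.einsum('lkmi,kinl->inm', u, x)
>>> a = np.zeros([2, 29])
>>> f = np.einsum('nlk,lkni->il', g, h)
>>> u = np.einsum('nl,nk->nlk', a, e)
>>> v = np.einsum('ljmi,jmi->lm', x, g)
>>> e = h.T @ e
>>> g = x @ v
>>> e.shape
(3, 7, 3, 3)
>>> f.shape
(3, 2)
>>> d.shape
(3, 2, 3)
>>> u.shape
(2, 29, 3)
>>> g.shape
(3, 7, 2, 2)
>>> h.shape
(2, 3, 7, 3)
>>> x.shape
(3, 7, 2, 3)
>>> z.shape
(3, 7, 2, 3)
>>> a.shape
(2, 29)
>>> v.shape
(3, 2)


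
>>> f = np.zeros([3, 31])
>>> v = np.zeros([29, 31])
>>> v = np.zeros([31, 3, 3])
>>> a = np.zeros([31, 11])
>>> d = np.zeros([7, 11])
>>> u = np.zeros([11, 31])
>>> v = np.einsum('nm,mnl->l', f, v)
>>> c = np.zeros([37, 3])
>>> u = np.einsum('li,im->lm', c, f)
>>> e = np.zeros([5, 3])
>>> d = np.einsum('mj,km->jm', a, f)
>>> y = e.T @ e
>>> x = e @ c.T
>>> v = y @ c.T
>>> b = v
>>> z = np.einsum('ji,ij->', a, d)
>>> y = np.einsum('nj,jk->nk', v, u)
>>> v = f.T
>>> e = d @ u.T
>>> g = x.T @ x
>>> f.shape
(3, 31)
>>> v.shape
(31, 3)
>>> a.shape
(31, 11)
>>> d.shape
(11, 31)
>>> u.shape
(37, 31)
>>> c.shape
(37, 3)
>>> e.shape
(11, 37)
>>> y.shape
(3, 31)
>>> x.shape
(5, 37)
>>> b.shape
(3, 37)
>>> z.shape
()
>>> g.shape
(37, 37)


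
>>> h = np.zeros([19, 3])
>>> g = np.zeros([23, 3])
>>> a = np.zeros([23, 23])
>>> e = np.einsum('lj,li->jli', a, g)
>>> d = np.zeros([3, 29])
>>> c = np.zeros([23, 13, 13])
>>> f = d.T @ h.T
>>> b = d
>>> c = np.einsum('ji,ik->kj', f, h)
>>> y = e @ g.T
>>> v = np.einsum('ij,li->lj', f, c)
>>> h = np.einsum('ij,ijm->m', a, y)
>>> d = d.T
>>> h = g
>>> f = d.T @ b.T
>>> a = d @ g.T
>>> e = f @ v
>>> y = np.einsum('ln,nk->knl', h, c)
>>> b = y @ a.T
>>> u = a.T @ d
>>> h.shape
(23, 3)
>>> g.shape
(23, 3)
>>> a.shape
(29, 23)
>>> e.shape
(3, 19)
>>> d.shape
(29, 3)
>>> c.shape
(3, 29)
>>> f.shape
(3, 3)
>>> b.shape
(29, 3, 29)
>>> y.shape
(29, 3, 23)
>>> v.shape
(3, 19)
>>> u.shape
(23, 3)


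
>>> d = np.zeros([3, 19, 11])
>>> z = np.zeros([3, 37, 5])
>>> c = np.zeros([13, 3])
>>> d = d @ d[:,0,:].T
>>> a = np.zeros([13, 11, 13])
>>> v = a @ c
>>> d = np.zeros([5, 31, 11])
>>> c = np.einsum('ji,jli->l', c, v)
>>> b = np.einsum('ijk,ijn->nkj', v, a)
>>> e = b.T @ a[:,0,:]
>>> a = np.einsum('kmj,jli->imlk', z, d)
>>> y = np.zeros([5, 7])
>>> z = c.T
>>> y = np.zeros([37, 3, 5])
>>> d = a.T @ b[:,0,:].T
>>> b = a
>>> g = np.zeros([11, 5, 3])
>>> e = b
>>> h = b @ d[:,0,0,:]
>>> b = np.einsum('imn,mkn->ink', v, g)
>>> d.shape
(3, 31, 37, 13)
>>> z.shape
(11,)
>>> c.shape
(11,)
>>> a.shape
(11, 37, 31, 3)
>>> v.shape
(13, 11, 3)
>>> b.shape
(13, 3, 5)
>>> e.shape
(11, 37, 31, 3)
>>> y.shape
(37, 3, 5)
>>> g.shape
(11, 5, 3)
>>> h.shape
(11, 37, 31, 13)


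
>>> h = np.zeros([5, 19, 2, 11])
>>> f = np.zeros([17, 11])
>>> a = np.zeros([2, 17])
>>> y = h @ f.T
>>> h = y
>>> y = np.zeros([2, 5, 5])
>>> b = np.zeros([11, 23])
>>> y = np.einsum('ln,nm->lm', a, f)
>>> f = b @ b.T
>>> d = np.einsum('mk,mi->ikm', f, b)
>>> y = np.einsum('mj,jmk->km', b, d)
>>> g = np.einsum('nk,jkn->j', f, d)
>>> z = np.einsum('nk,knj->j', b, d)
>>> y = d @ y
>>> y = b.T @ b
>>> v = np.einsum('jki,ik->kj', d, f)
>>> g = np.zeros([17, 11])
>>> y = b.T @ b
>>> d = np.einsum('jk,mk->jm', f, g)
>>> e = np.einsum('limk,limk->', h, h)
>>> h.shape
(5, 19, 2, 17)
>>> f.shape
(11, 11)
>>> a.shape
(2, 17)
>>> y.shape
(23, 23)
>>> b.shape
(11, 23)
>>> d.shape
(11, 17)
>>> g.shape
(17, 11)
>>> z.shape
(11,)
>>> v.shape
(11, 23)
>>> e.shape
()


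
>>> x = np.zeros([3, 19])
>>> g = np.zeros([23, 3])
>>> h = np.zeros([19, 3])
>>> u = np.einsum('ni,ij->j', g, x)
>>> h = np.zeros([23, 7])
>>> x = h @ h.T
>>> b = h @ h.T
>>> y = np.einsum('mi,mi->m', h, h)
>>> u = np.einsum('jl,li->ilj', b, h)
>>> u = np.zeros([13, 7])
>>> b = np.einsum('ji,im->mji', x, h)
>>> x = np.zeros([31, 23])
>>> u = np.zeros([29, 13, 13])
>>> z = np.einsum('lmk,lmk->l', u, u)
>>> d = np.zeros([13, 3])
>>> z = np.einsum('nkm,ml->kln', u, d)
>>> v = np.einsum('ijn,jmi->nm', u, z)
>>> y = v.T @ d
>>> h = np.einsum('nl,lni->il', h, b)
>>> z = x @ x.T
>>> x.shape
(31, 23)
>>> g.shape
(23, 3)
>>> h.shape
(23, 7)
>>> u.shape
(29, 13, 13)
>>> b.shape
(7, 23, 23)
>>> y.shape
(3, 3)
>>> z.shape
(31, 31)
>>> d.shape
(13, 3)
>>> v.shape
(13, 3)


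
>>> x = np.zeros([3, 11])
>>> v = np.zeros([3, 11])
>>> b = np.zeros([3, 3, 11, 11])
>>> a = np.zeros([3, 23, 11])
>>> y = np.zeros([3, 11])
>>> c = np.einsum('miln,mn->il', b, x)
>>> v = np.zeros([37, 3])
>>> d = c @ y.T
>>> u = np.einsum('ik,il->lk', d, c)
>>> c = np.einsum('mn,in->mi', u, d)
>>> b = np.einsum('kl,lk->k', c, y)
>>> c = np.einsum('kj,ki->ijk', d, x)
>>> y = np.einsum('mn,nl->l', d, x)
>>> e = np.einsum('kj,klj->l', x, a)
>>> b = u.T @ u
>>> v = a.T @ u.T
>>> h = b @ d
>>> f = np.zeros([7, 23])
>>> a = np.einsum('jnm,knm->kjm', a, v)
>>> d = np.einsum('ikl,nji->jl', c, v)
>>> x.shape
(3, 11)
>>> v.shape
(11, 23, 11)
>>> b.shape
(3, 3)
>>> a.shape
(11, 3, 11)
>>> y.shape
(11,)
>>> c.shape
(11, 3, 3)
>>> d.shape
(23, 3)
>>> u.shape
(11, 3)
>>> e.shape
(23,)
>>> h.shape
(3, 3)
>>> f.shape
(7, 23)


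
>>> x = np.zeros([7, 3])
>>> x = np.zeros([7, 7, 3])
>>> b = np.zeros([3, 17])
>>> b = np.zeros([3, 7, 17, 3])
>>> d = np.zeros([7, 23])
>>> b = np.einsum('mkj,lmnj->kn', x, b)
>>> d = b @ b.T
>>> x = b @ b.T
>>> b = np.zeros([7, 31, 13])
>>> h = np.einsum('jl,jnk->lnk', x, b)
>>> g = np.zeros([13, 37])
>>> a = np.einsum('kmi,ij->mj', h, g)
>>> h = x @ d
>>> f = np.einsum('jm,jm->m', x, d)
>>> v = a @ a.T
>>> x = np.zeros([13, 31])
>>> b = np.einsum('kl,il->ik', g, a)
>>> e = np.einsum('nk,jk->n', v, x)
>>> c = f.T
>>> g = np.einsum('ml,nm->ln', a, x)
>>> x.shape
(13, 31)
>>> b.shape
(31, 13)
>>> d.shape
(7, 7)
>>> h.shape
(7, 7)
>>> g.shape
(37, 13)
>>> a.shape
(31, 37)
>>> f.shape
(7,)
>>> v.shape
(31, 31)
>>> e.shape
(31,)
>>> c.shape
(7,)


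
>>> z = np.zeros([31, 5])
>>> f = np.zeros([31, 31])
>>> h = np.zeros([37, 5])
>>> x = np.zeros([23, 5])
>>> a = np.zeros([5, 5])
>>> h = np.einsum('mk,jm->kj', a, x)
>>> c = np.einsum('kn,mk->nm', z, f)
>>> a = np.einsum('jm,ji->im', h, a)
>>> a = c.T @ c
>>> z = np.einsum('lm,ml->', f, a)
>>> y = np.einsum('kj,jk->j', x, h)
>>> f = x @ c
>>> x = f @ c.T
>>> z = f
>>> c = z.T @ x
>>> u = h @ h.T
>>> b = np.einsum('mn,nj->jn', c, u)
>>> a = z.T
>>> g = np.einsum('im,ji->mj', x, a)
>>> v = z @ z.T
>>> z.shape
(23, 31)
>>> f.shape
(23, 31)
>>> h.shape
(5, 23)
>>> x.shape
(23, 5)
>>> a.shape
(31, 23)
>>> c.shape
(31, 5)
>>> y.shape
(5,)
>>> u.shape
(5, 5)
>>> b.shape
(5, 5)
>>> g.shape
(5, 31)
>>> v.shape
(23, 23)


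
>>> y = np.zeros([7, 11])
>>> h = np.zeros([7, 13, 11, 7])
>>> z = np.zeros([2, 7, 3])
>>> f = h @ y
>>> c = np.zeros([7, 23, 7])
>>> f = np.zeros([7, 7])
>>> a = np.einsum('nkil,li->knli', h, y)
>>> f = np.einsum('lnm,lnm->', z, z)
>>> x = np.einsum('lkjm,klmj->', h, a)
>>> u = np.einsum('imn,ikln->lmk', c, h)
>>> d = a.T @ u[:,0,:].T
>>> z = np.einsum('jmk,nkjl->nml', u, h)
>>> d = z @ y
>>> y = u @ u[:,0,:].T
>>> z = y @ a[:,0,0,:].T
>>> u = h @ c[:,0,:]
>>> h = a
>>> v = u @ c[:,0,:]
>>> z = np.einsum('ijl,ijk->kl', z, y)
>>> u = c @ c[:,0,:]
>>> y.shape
(11, 23, 11)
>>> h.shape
(13, 7, 7, 11)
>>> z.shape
(11, 13)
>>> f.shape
()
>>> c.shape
(7, 23, 7)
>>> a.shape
(13, 7, 7, 11)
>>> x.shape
()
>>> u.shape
(7, 23, 7)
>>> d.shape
(7, 23, 11)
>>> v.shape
(7, 13, 11, 7)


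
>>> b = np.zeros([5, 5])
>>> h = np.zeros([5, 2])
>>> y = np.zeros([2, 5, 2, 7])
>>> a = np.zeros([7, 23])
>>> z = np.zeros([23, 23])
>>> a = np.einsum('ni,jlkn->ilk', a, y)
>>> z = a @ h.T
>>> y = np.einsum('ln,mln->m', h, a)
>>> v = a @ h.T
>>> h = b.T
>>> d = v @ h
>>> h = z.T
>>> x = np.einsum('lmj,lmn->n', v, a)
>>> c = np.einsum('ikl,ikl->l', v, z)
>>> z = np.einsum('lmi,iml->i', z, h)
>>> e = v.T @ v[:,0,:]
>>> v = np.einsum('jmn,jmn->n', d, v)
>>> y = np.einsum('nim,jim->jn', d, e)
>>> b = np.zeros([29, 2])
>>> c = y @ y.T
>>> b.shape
(29, 2)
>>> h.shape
(5, 5, 23)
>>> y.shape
(5, 23)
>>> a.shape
(23, 5, 2)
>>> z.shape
(5,)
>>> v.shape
(5,)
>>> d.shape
(23, 5, 5)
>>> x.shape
(2,)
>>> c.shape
(5, 5)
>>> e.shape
(5, 5, 5)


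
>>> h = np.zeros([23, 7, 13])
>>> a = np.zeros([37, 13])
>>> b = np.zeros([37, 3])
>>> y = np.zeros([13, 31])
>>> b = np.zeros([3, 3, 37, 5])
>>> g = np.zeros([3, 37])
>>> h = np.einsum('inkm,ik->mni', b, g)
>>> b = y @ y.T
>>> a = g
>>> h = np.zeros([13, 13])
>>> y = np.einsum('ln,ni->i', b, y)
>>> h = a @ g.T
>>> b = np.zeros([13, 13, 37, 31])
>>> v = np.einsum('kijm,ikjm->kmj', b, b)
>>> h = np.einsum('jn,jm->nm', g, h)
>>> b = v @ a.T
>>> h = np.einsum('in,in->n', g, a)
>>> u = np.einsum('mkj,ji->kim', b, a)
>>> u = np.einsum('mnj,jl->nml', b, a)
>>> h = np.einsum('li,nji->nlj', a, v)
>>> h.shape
(13, 3, 31)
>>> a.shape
(3, 37)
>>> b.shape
(13, 31, 3)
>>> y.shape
(31,)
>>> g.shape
(3, 37)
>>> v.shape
(13, 31, 37)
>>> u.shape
(31, 13, 37)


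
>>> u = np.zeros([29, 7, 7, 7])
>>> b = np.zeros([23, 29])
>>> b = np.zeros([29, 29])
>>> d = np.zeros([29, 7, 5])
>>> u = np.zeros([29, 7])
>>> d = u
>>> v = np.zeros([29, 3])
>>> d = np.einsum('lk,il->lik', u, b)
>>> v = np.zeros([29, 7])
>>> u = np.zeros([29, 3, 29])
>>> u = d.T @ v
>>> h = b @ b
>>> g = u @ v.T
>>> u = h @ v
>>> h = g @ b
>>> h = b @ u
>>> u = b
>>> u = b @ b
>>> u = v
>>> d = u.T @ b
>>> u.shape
(29, 7)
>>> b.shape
(29, 29)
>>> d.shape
(7, 29)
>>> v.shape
(29, 7)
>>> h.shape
(29, 7)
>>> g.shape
(7, 29, 29)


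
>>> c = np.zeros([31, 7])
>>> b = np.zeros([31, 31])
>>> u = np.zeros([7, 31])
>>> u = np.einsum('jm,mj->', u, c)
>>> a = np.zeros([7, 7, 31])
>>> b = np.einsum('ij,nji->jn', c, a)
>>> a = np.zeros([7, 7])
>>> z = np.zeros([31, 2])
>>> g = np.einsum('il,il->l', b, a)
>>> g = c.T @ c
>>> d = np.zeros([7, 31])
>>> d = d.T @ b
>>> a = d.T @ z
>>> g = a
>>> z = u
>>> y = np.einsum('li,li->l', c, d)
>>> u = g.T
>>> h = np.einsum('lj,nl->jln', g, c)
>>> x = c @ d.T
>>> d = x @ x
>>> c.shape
(31, 7)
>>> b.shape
(7, 7)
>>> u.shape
(2, 7)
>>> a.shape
(7, 2)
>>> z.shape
()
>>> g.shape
(7, 2)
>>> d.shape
(31, 31)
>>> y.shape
(31,)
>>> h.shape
(2, 7, 31)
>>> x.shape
(31, 31)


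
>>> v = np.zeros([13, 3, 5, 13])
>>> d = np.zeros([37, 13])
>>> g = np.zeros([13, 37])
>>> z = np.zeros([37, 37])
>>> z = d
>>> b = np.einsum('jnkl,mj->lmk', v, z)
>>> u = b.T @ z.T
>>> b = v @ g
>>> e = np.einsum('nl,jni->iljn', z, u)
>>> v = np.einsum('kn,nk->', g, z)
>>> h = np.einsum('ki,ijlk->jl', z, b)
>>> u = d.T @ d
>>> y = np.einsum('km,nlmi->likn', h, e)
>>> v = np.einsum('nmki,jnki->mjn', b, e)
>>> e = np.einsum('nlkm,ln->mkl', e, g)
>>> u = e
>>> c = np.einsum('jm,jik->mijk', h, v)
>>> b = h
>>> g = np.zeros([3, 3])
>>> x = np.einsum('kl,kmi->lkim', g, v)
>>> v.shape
(3, 37, 13)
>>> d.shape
(37, 13)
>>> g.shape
(3, 3)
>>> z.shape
(37, 13)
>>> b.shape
(3, 5)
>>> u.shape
(37, 5, 13)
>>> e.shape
(37, 5, 13)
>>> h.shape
(3, 5)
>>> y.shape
(13, 37, 3, 37)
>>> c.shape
(5, 37, 3, 13)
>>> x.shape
(3, 3, 13, 37)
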